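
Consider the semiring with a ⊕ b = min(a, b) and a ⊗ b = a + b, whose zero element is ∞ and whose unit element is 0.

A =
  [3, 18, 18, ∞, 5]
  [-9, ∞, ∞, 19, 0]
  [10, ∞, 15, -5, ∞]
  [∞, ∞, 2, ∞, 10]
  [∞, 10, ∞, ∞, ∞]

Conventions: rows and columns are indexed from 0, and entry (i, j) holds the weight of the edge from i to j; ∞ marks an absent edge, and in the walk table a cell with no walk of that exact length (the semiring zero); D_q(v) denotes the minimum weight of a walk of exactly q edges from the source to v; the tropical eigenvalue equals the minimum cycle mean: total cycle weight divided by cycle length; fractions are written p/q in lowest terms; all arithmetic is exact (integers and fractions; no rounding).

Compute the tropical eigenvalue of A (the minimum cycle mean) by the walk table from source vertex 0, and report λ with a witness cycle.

q=0: [0, ∞, ∞, ∞, ∞]
q=1: [3, 18, 18, ∞, 5]
q=2: [6, 15, 21, 13, 8]
q=3: [6, 18, 15, 16, 11]
q=4: [9, 21, 18, 10, 11]
q=5: [12, 21, 12, 13, 14]
Optimal cycle mean attained by: cycle 2->3->2, total (-5) + 2, length 2.
Answer: λ = -3/2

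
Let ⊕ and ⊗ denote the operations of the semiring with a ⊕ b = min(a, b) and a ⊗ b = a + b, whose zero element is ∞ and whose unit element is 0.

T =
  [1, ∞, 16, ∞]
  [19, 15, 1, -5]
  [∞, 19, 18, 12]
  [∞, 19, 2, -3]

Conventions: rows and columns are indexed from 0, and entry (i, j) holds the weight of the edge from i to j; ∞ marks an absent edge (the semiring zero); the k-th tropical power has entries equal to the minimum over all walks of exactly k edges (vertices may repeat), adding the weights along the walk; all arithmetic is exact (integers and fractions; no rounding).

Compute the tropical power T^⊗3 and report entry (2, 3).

T^⊗2:
  [2, 35, 17, 28]
  [20, 14, -3, -8]
  [38, 31, 14, 9]
  [38, 16, -1, -6]
T^⊗3:
  [3, 36, 18, 25]
  [21, 11, -6, -11]
  [39, 28, 11, 6]
  [35, 13, -4, -9]
Key observation: the optimum is the walk 2->3->3->3, with weight 12 + (-3) + (-3) = 6.
Optimal value attained by: walk 2->3->3->3.
Answer: (T^⊗3)[2][3] = 6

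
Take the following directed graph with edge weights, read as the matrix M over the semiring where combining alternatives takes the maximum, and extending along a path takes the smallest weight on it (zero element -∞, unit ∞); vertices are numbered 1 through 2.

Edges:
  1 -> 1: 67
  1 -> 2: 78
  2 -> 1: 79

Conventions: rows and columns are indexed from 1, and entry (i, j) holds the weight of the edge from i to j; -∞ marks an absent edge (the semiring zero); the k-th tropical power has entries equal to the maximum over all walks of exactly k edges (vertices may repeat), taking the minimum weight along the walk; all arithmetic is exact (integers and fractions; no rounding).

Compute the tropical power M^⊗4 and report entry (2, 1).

M^⊗2:
  [78, 67]
  [67, 78]
M^⊗3:
  [67, 78]
  [78, 67]
M^⊗4:
  [78, 67]
  [67, 78]
Key observation: the optimum is the walk 2->1->1->2->1, with weight 79 min 67 min 78 min 79 = 67.
Optimal value attained by: walk 2->1->1->2->1.
Answer: (M^⊗4)[2][1] = 67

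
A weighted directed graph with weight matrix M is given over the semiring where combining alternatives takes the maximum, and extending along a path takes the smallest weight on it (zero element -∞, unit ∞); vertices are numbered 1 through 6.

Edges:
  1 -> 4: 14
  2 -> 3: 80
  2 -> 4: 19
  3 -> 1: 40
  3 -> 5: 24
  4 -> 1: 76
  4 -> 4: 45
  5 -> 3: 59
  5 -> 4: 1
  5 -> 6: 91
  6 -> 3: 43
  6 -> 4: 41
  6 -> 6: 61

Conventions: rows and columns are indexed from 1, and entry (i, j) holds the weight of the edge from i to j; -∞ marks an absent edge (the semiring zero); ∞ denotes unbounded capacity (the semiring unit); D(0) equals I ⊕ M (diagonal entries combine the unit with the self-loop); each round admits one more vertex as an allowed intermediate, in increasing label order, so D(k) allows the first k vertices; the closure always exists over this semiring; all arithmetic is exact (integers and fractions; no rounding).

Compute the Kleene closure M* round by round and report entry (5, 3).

D(0):
  [∞, -∞, -∞, 14, -∞, -∞]
  [-∞, ∞, 80, 19, -∞, -∞]
  [40, -∞, ∞, -∞, 24, -∞]
  [76, -∞, -∞, ∞, -∞, -∞]
  [-∞, -∞, 59, 1, ∞, 91]
  [-∞, -∞, 43, 41, -∞, ∞]
D(1):
  [∞, -∞, -∞, 14, -∞, -∞]
  [-∞, ∞, 80, 19, -∞, -∞]
  [40, -∞, ∞, 14, 24, -∞]
  [76, -∞, -∞, ∞, -∞, -∞]
  [-∞, -∞, 59, 1, ∞, 91]
  [-∞, -∞, 43, 41, -∞, ∞]
D(2):
  [∞, -∞, -∞, 14, -∞, -∞]
  [-∞, ∞, 80, 19, -∞, -∞]
  [40, -∞, ∞, 14, 24, -∞]
  [76, -∞, -∞, ∞, -∞, -∞]
  [-∞, -∞, 59, 1, ∞, 91]
  [-∞, -∞, 43, 41, -∞, ∞]
D(3):
  [∞, -∞, -∞, 14, -∞, -∞]
  [40, ∞, 80, 19, 24, -∞]
  [40, -∞, ∞, 14, 24, -∞]
  [76, -∞, -∞, ∞, -∞, -∞]
  [40, -∞, 59, 14, ∞, 91]
  [40, -∞, 43, 41, 24, ∞]
D(4):
  [∞, -∞, -∞, 14, -∞, -∞]
  [40, ∞, 80, 19, 24, -∞]
  [40, -∞, ∞, 14, 24, -∞]
  [76, -∞, -∞, ∞, -∞, -∞]
  [40, -∞, 59, 14, ∞, 91]
  [41, -∞, 43, 41, 24, ∞]
D(5):
  [∞, -∞, -∞, 14, -∞, -∞]
  [40, ∞, 80, 19, 24, 24]
  [40, -∞, ∞, 14, 24, 24]
  [76, -∞, -∞, ∞, -∞, -∞]
  [40, -∞, 59, 14, ∞, 91]
  [41, -∞, 43, 41, 24, ∞]
D(6):
  [∞, -∞, -∞, 14, -∞, -∞]
  [40, ∞, 80, 24, 24, 24]
  [40, -∞, ∞, 24, 24, 24]
  [76, -∞, -∞, ∞, -∞, -∞]
  [41, -∞, 59, 41, ∞, 91]
  [41, -∞, 43, 41, 24, ∞]
Answer: M*[5][3] = 59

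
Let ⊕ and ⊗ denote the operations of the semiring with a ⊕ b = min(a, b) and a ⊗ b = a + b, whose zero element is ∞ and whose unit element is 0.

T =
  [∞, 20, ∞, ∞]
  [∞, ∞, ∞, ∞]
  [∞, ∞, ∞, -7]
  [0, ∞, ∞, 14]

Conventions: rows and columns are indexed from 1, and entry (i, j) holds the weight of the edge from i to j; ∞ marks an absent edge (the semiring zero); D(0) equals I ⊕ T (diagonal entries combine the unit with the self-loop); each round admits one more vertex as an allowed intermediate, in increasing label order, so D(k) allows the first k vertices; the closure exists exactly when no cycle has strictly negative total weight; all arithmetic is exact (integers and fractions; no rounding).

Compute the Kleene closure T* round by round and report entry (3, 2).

D(0):
  [0, 20, ∞, ∞]
  [∞, 0, ∞, ∞]
  [∞, ∞, 0, -7]
  [0, ∞, ∞, 0]
D(1):
  [0, 20, ∞, ∞]
  [∞, 0, ∞, ∞]
  [∞, ∞, 0, -7]
  [0, 20, ∞, 0]
D(2):
  [0, 20, ∞, ∞]
  [∞, 0, ∞, ∞]
  [∞, ∞, 0, -7]
  [0, 20, ∞, 0]
D(3):
  [0, 20, ∞, ∞]
  [∞, 0, ∞, ∞]
  [∞, ∞, 0, -7]
  [0, 20, ∞, 0]
D(4):
  [0, 20, ∞, ∞]
  [∞, 0, ∞, ∞]
  [-7, 13, 0, -7]
  [0, 20, ∞, 0]
Answer: T*[3][2] = 13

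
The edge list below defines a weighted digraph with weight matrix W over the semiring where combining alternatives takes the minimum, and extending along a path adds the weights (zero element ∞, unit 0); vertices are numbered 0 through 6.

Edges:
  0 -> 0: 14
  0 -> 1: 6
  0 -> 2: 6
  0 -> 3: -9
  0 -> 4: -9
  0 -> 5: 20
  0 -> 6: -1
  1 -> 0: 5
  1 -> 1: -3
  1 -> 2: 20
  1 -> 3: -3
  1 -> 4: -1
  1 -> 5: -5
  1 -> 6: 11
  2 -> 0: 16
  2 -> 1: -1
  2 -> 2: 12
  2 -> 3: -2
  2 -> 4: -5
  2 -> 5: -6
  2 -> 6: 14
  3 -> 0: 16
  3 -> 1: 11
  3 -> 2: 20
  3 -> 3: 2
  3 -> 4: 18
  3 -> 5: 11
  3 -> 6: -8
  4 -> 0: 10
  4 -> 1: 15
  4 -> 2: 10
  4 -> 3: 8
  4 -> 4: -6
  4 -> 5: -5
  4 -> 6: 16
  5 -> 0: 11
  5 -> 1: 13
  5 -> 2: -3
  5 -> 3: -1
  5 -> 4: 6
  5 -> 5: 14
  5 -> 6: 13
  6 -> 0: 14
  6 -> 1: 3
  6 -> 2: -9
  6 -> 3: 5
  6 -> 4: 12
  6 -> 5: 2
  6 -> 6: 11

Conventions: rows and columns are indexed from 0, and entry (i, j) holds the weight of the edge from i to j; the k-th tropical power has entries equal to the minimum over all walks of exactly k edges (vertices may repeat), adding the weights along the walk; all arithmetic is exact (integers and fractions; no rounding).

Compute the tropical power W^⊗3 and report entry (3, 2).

W^⊗2:
  [1, 2, -10, -7, -15, -14, -17]
  [2, -6, -8, -6, -7, -8, -11]
  [4, -4, -9, -7, -11, -10, -10]
  [6, -5, -17, -3, 4, -6, -6]
  [4, 8, -8, -6, -12, -11, 0]
  [13, -4, 4, -5, -8, -9, -9]
  [7, -10, -1, -11, -14, -15, -3]
W^⊗3:
  [-5, -14, -26, -15, -21, -20, -15]
  [-1, -9, -20, -10, -13, -14, -14]
  [-1, -10, -19, -11, -17, -16, -15]
  [-1, -18, -15, -19, -22, -23, -11]
  [-2, -9, -14, -12, -18, -17, -14]
  [1, -7, -18, -10, -14, -13, -13]
  [-5, -13, -18, -16, -20, -19, -19]
Key observation: the optimum is the walk 3->3->6->2, with weight 2 + (-8) + (-9) = -15.
Optimal value attained by: walk 3->3->6->2.
Answer: (W^⊗3)[3][2] = -15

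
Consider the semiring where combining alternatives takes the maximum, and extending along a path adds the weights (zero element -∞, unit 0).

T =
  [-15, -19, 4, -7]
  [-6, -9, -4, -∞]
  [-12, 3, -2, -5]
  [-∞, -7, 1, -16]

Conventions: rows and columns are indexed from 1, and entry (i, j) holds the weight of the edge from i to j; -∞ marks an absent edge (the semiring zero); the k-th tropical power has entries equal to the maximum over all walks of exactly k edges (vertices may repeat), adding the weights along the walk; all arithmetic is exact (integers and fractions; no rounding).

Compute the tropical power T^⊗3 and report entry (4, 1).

T^⊗2:
  [-8, 7, 2, -1]
  [-15, -1, -2, -9]
  [-3, 1, -1, -7]
  [-11, 4, -1, -4]
T^⊗3:
  [1, 5, 3, -3]
  [-7, 1, -4, -7]
  [-5, 2, 1, -6]
  [-2, 2, 0, -6]
Key observation: the optimum is the walk 4->3->2->1, with weight 1 + 3 + (-6) = -2.
Optimal value attained by: walk 4->3->2->1.
Answer: (T^⊗3)[4][1] = -2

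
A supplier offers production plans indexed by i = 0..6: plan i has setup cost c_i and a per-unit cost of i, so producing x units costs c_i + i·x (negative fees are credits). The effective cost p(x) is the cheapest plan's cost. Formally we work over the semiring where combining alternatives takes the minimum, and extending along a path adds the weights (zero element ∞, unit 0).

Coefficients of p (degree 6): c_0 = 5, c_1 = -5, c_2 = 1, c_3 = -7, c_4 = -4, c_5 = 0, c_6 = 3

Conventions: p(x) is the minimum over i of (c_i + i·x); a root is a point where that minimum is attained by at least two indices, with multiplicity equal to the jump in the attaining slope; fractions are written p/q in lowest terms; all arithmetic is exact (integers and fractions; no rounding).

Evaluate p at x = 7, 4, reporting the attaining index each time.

p(7) = min(5+0·7=5, -5+1·7=2, 1+2·7=15, -7+3·7=14, -4+4·7=24, 0+5·7=35, 3+6·7=45) = 2 (attained by i=1)
p(4) = min(5+0·4=5, -5+1·4=-1, 1+2·4=9, -7+3·4=5, -4+4·4=12, 0+5·4=20, 3+6·4=27) = -1 (attained by i=1)
Answer: p(7) = 2; p(4) = -1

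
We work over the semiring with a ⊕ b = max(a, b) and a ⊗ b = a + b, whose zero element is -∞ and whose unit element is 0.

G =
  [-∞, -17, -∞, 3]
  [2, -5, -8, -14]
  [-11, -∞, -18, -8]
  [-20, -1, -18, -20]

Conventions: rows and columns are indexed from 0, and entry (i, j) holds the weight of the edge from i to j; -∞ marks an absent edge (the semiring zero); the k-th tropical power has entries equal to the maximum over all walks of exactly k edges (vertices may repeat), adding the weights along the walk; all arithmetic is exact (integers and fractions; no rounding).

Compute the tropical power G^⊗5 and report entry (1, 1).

G^⊗2:
  [-15, 2, -15, -17]
  [-3, -10, -13, 5]
  [-28, -9, -26, -8]
  [1, -6, -9, -15]
G^⊗3:
  [4, -3, -6, -12]
  [-8, 4, -13, 0]
  [-7, -9, -17, -23]
  [-4, -11, -14, 4]
G^⊗4:
  [-1, -8, -11, 7]
  [6, -1, -4, -5]
  [-7, -14, -17, -4]
  [-9, 3, -14, -1]
G^⊗5:
  [-6, 6, -11, 2]
  [1, -6, -9, 9]
  [-12, -5, -22, -4]
  [5, -2, -5, -6]
Key observation: the optimum is the walk 1->0->3->1->1->1, with weight 2 + 3 + (-1) + (-5) + (-5) = -6.
Optimal value attained by: walk 1->0->3->1->1->1.
Answer: (G^⊗5)[1][1] = -6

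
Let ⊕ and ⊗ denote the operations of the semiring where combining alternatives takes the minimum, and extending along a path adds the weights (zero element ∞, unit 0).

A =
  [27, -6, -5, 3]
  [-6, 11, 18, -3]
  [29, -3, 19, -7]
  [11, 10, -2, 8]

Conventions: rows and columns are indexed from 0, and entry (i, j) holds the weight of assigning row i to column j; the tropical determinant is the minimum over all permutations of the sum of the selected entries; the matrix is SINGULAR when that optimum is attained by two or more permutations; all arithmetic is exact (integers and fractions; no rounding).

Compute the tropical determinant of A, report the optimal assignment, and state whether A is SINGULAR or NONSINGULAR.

σ = (0, 1, 2, 3): 27 + 11 + 19 + 8 = 65
σ = (0, 1, 3, 2): 27 + 11 + (-7) + (-2) = 29
σ = (0, 2, 1, 3): 27 + 18 + (-3) + 8 = 50
σ = (0, 2, 3, 1): 27 + 18 + (-7) + 10 = 48
σ = (0, 3, 1, 2): 27 + (-3) + (-3) + (-2) = 19
σ = (0, 3, 2, 1): 27 + (-3) + 19 + 10 = 53
σ = (1, 0, 2, 3): (-6) + (-6) + 19 + 8 = 15
σ = (1, 0, 3, 2): (-6) + (-6) + (-7) + (-2) = -21
σ = (1, 2, 0, 3): (-6) + 18 + 29 + 8 = 49
σ = (1, 2, 3, 0): (-6) + 18 + (-7) + 11 = 16
σ = (1, 3, 0, 2): (-6) + (-3) + 29 + (-2) = 18
σ = (1, 3, 2, 0): (-6) + (-3) + 19 + 11 = 21
σ = (2, 0, 1, 3): (-5) + (-6) + (-3) + 8 = -6
σ = (2, 0, 3, 1): (-5) + (-6) + (-7) + 10 = -8
σ = (2, 1, 0, 3): (-5) + 11 + 29 + 8 = 43
σ = (2, 1, 3, 0): (-5) + 11 + (-7) + 11 = 10
σ = (2, 3, 0, 1): (-5) + (-3) + 29 + 10 = 31
σ = (2, 3, 1, 0): (-5) + (-3) + (-3) + 11 = 0
σ = (3, 0, 1, 2): 3 + (-6) + (-3) + (-2) = -8
σ = (3, 0, 2, 1): 3 + (-6) + 19 + 10 = 26
σ = (3, 1, 0, 2): 3 + 11 + 29 + (-2) = 41
σ = (3, 1, 2, 0): 3 + 11 + 19 + 11 = 44
σ = (3, 2, 0, 1): 3 + 18 + 29 + 10 = 60
σ = (3, 2, 1, 0): 3 + 18 + (-3) + 11 = 29
Optimal value attained by: σ = (1, 0, 3, 2).
Answer: det⊕(A) = -21; verdict: NONSINGULAR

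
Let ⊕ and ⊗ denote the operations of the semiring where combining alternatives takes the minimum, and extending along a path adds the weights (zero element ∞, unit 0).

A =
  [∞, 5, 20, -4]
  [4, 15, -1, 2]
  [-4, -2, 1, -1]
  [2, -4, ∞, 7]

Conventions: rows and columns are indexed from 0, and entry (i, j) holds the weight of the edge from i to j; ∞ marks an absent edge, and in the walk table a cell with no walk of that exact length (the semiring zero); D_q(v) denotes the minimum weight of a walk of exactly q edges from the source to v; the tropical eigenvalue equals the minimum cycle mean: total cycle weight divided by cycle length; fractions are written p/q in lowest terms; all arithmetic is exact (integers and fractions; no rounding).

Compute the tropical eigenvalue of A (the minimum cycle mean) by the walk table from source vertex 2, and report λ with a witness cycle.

q=0: [∞, ∞, 0, ∞]
q=1: [-4, -2, 1, -1]
q=2: [-3, -5, -3, -8]
q=3: [-7, -12, -6, -7]
q=4: [-10, -11, -13, -11]
Optimal cycle mean attained by: cycle 0->3->1->2->0, total (-4) + (-4) + (-1) + (-4), length 4.
Answer: λ = -13/4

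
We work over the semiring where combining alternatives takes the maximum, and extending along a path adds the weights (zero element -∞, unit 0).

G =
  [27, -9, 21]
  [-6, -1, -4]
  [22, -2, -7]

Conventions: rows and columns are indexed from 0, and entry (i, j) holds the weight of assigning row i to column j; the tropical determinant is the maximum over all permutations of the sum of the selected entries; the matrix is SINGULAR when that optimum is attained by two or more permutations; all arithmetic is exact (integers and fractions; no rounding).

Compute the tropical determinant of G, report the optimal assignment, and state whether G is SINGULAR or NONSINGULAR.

σ = (0, 1, 2): 27 + (-1) + (-7) = 19
σ = (0, 2, 1): 27 + (-4) + (-2) = 21
σ = (1, 0, 2): (-9) + (-6) + (-7) = -22
σ = (1, 2, 0): (-9) + (-4) + 22 = 9
σ = (2, 0, 1): 21 + (-6) + (-2) = 13
σ = (2, 1, 0): 21 + (-1) + 22 = 42
Optimal value attained by: σ = (2, 1, 0).
Answer: det⊕(G) = 42; verdict: NONSINGULAR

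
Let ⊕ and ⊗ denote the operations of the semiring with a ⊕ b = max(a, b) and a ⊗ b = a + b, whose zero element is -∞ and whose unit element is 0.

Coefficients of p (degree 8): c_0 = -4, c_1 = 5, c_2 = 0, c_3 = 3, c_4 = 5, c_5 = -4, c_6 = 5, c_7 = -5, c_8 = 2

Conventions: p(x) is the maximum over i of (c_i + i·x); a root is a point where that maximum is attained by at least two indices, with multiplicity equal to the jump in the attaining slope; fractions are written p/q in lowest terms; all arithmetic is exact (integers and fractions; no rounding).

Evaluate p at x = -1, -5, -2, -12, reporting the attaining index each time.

p(-1) = max(-4+0·(-1)=-4, 5+1·(-1)=4, 0+2·(-1)=-2, 3+3·(-1)=0, 5+4·(-1)=1, -4+5·(-1)=-9, 5+6·(-1)=-1, -5+7·(-1)=-12, 2+8·(-1)=-6) = 4 (attained by i=1)
p(-5) = max(-4+0·(-5)=-4, 5+1·(-5)=0, 0+2·(-5)=-10, 3+3·(-5)=-12, 5+4·(-5)=-15, -4+5·(-5)=-29, 5+6·(-5)=-25, -5+7·(-5)=-40, 2+8·(-5)=-38) = 0 (attained by i=1)
p(-2) = max(-4+0·(-2)=-4, 5+1·(-2)=3, 0+2·(-2)=-4, 3+3·(-2)=-3, 5+4·(-2)=-3, -4+5·(-2)=-14, 5+6·(-2)=-7, -5+7·(-2)=-19, 2+8·(-2)=-14) = 3 (attained by i=1)
p(-12) = max(-4+0·(-12)=-4, 5+1·(-12)=-7, 0+2·(-12)=-24, 3+3·(-12)=-33, 5+4·(-12)=-43, -4+5·(-12)=-64, 5+6·(-12)=-67, -5+7·(-12)=-89, 2+8·(-12)=-94) = -4 (attained by i=0)
Answer: p(-1) = 4; p(-5) = 0; p(-2) = 3; p(-12) = -4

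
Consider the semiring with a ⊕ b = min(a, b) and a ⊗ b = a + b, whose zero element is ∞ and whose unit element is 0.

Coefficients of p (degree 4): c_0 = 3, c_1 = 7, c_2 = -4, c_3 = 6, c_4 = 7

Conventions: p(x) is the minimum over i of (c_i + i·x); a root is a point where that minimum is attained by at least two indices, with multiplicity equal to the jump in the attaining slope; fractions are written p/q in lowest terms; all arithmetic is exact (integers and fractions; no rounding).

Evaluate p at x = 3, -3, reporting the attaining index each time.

p(3) = min(3+0·3=3, 7+1·3=10, -4+2·3=2, 6+3·3=15, 7+4·3=19) = 2 (attained by i=2)
p(-3) = min(3+0·(-3)=3, 7+1·(-3)=4, -4+2·(-3)=-10, 6+3·(-3)=-3, 7+4·(-3)=-5) = -10 (attained by i=2)
Answer: p(3) = 2; p(-3) = -10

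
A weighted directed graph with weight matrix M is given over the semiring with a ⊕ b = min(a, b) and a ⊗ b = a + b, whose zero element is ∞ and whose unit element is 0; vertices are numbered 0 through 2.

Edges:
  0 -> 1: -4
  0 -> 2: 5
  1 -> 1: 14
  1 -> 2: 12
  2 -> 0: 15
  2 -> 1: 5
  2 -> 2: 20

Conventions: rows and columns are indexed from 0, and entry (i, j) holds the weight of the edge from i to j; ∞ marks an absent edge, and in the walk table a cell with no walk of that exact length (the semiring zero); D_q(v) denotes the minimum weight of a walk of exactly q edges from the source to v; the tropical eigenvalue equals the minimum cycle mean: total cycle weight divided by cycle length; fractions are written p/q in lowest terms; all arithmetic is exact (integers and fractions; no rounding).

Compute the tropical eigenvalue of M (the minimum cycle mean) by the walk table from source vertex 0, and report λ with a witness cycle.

q=0: [0, ∞, ∞]
q=1: [∞, -4, 5]
q=2: [20, 10, 8]
q=3: [23, 13, 22]
Optimal cycle mean attained by: cycle 0->1->2->0, total (-4) + 12 + 15, length 3.
Answer: λ = 23/3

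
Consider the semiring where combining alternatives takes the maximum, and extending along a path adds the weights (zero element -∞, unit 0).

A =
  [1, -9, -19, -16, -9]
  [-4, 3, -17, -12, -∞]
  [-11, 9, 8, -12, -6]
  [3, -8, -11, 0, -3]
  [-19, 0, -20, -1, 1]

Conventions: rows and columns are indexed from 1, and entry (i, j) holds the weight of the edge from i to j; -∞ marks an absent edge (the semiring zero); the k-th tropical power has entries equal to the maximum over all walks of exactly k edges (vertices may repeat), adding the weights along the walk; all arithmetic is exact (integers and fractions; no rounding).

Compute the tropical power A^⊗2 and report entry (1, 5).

A^⊗2:
  [2, -6, -11, -10, -8]
  [-1, 6, -9, -9, -13]
  [5, 17, 16, -3, 2]
  [4, -2, -3, 0, -2]
  [2, 3, -12, 0, 2]
Key observation: the optimum is the walk 1->1->5, with weight 1 + (-9) = -8.
Optimal value attained by: walk 1->1->5.
Answer: (A^⊗2)[1][5] = -8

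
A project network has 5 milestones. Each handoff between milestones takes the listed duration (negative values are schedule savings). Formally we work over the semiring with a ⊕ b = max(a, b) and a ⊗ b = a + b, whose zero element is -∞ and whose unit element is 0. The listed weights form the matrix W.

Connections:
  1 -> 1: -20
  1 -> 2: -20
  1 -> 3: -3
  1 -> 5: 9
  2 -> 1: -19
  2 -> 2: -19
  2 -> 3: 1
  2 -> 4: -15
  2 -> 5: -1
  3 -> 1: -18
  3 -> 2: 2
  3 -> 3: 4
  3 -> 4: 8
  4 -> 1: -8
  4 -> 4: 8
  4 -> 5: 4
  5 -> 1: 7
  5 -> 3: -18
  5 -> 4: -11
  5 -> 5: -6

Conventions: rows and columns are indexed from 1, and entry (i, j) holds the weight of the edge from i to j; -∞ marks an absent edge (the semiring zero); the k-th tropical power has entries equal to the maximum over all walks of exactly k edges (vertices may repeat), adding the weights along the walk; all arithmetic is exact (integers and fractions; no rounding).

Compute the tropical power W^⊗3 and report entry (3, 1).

W^⊗2:
  [16, -1, 1, 5, 3]
  [6, 3, 5, 9, -7]
  [0, 6, 8, 16, 12]
  [11, -28, -11, 16, 12]
  [1, -13, 4, -3, 16]
W^⊗3:
  [10, 3, 13, 13, 25]
  [1, 7, 9, 17, 15]
  [19, 10, 12, 24, 20]
  [19, -9, 8, 24, 20]
  [23, 6, 8, 12, 10]
Key observation: the optimum is the walk 3->4->5->1, with weight 8 + 4 + 7 = 19.
Optimal value attained by: walk 3->4->5->1.
Answer: (W^⊗3)[3][1] = 19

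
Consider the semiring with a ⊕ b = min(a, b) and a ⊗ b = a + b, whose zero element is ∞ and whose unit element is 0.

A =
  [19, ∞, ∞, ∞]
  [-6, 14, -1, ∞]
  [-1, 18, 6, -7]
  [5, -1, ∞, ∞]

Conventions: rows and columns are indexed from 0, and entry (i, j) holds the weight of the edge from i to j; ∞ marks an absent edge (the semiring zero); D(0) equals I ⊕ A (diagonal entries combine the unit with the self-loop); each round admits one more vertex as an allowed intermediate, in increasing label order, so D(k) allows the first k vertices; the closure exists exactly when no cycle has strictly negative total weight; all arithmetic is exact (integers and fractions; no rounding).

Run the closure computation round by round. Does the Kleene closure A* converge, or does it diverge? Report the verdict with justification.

D(0):
  [0, ∞, ∞, ∞]
  [-6, 0, -1, ∞]
  [-1, 18, 0, -7]
  [5, -1, ∞, 0]
D(1):
  [0, ∞, ∞, ∞]
  [-6, 0, -1, ∞]
  [-1, 18, 0, -7]
  [5, -1, ∞, 0]
D(2):
  [0, ∞, ∞, ∞]
  [-6, 0, -1, ∞]
  [-1, 18, 0, -7]
  [-7, -1, -2, 0]
Detection: at round 3, diagonal entry (3, 3) turns strictly negative.
Key observation: the cycle 3->1->2->3 has total weight (-1) + (-1) + (-7), which is strictly negative.
Answer: DIVERGES — negative cycle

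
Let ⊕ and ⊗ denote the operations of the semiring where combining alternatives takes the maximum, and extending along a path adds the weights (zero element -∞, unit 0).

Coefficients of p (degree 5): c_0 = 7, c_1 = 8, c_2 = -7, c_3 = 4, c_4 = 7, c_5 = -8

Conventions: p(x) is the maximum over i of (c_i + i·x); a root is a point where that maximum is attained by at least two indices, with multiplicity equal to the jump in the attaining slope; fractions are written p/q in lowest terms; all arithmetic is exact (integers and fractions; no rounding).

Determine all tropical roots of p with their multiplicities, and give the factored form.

hull edge (i=0, c=7) to (i=1, c=8): slope 1, span 1
hull edge (i=1, c=8) to (i=4, c=7): slope -1/3, span 3
hull edge (i=4, c=7) to (i=5, c=-8): slope -15, span 1
Factored form: p(x) = -8 ⊗ (x ⊕ (-1)) ⊗ (x ⊕ 1/3) ⊗ (x ⊕ 1/3) ⊗ (x ⊕ 1/3) ⊗ (x ⊕ 15)
Answer: roots = -1 (mult 1), 1/3 (mult 3), 15 (mult 1)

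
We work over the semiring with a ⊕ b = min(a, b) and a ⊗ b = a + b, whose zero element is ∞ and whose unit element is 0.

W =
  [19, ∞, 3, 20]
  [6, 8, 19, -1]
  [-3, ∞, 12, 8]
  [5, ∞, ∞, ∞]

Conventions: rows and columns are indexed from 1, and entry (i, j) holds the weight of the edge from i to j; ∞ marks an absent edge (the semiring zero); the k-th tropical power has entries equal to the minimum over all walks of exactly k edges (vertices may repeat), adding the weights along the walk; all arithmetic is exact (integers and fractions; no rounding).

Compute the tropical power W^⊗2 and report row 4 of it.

W^⊗2:
  [0, ∞, 15, 11]
  [4, 16, 9, 7]
  [9, ∞, 0, 17]
  [24, ∞, 8, 25]
Answer: row 4 of W^⊗2 = [24, ∞, 8, 25]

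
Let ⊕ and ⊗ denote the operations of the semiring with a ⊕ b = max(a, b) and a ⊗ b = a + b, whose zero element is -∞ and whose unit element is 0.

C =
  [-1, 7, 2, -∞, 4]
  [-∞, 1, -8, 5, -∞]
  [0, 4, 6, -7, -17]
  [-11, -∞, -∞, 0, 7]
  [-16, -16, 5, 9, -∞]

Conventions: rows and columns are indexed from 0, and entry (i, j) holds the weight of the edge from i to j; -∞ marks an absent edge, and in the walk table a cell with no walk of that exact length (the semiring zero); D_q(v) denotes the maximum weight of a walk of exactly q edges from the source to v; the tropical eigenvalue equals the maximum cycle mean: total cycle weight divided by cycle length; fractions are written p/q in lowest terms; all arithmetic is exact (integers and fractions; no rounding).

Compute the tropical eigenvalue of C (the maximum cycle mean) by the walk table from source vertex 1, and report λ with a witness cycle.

q=0: [-∞, 0, -∞, -∞, -∞]
q=1: [-∞, 1, -8, 5, -∞]
q=2: [-6, 2, -2, 6, 12]
q=3: [-2, 3, 17, 21, 13]
q=4: [17, 21, 23, 22, 28]
q=5: [23, 27, 33, 37, 29]
Optimal cycle mean attained by: cycle 3->4->3, total 7 + 9, length 2.
Answer: λ = 8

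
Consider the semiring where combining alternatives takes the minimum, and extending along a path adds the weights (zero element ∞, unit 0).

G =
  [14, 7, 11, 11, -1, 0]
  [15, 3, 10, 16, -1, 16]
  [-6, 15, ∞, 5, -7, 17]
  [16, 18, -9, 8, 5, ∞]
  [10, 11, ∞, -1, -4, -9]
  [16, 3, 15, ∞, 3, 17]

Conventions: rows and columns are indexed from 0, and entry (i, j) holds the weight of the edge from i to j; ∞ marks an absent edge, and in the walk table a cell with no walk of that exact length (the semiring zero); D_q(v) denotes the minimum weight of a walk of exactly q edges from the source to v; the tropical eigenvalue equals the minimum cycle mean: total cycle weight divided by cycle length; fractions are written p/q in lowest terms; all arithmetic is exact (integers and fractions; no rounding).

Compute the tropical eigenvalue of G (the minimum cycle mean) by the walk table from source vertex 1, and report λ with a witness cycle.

q=0: [∞, 0, ∞, ∞, ∞, ∞]
q=1: [15, 3, 10, 16, -1, 16]
q=2: [4, 6, 7, -2, -5, -10]
q=3: [1, -7, -11, -6, -9, -14]
q=4: [-17, -11, -15, -10, -18, -18]
q=5: [-21, -15, -19, -19, -22, -27]
q=6: [-25, -24, -28, -23, -26, -31]
Optimal cycle mean attained by: cycle 2->4->3->2, total (-7) + (-1) + (-9), length 3.
Answer: λ = -17/3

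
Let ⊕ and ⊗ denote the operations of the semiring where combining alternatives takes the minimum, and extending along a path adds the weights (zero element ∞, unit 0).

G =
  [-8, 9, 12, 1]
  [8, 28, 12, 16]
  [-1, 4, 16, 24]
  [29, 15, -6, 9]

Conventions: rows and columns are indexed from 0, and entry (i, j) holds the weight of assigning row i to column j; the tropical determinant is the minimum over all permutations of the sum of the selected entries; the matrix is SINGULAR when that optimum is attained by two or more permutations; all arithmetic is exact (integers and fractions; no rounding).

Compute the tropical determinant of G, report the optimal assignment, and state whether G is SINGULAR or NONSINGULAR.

σ = (0, 1, 2, 3): (-8) + 28 + 16 + 9 = 45
σ = (0, 1, 3, 2): (-8) + 28 + 24 + (-6) = 38
σ = (0, 2, 1, 3): (-8) + 12 + 4 + 9 = 17
σ = (0, 2, 3, 1): (-8) + 12 + 24 + 15 = 43
σ = (0, 3, 1, 2): (-8) + 16 + 4 + (-6) = 6
σ = (0, 3, 2, 1): (-8) + 16 + 16 + 15 = 39
σ = (1, 0, 2, 3): 9 + 8 + 16 + 9 = 42
σ = (1, 0, 3, 2): 9 + 8 + 24 + (-6) = 35
σ = (1, 2, 0, 3): 9 + 12 + (-1) + 9 = 29
σ = (1, 2, 3, 0): 9 + 12 + 24 + 29 = 74
σ = (1, 3, 0, 2): 9 + 16 + (-1) + (-6) = 18
σ = (1, 3, 2, 0): 9 + 16 + 16 + 29 = 70
σ = (2, 0, 1, 3): 12 + 8 + 4 + 9 = 33
σ = (2, 0, 3, 1): 12 + 8 + 24 + 15 = 59
σ = (2, 1, 0, 3): 12 + 28 + (-1) + 9 = 48
σ = (2, 1, 3, 0): 12 + 28 + 24 + 29 = 93
σ = (2, 3, 0, 1): 12 + 16 + (-1) + 15 = 42
σ = (2, 3, 1, 0): 12 + 16 + 4 + 29 = 61
σ = (3, 0, 1, 2): 1 + 8 + 4 + (-6) = 7
σ = (3, 0, 2, 1): 1 + 8 + 16 + 15 = 40
σ = (3, 1, 0, 2): 1 + 28 + (-1) + (-6) = 22
σ = (3, 1, 2, 0): 1 + 28 + 16 + 29 = 74
σ = (3, 2, 0, 1): 1 + 12 + (-1) + 15 = 27
σ = (3, 2, 1, 0): 1 + 12 + 4 + 29 = 46
Optimal value attained by: σ = (0, 3, 1, 2).
Answer: det⊕(G) = 6; verdict: NONSINGULAR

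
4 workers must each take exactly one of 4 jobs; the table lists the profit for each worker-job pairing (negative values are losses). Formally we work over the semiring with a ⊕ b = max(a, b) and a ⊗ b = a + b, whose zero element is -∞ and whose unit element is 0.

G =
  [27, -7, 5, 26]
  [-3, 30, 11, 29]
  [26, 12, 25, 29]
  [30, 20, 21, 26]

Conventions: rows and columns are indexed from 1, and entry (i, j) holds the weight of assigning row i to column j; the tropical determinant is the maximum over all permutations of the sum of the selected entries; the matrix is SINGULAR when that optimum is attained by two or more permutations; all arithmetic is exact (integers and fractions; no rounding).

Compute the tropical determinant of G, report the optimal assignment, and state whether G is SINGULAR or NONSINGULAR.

σ = (1, 2, 3, 4): 27 + 30 + 25 + 26 = 108
σ = (1, 2, 4, 3): 27 + 30 + 29 + 21 = 107
σ = (1, 3, 2, 4): 27 + 11 + 12 + 26 = 76
σ = (1, 3, 4, 2): 27 + 11 + 29 + 20 = 87
σ = (1, 4, 2, 3): 27 + 29 + 12 + 21 = 89
σ = (1, 4, 3, 2): 27 + 29 + 25 + 20 = 101
σ = (2, 1, 3, 4): (-7) + (-3) + 25 + 26 = 41
σ = (2, 1, 4, 3): (-7) + (-3) + 29 + 21 = 40
σ = (2, 3, 1, 4): (-7) + 11 + 26 + 26 = 56
σ = (2, 3, 4, 1): (-7) + 11 + 29 + 30 = 63
σ = (2, 4, 1, 3): (-7) + 29 + 26 + 21 = 69
σ = (2, 4, 3, 1): (-7) + 29 + 25 + 30 = 77
σ = (3, 1, 2, 4): 5 + (-3) + 12 + 26 = 40
σ = (3, 1, 4, 2): 5 + (-3) + 29 + 20 = 51
σ = (3, 2, 1, 4): 5 + 30 + 26 + 26 = 87
σ = (3, 2, 4, 1): 5 + 30 + 29 + 30 = 94
σ = (3, 4, 1, 2): 5 + 29 + 26 + 20 = 80
σ = (3, 4, 2, 1): 5 + 29 + 12 + 30 = 76
σ = (4, 1, 2, 3): 26 + (-3) + 12 + 21 = 56
σ = (4, 1, 3, 2): 26 + (-3) + 25 + 20 = 68
σ = (4, 2, 1, 3): 26 + 30 + 26 + 21 = 103
σ = (4, 2, 3, 1): 26 + 30 + 25 + 30 = 111
σ = (4, 3, 1, 2): 26 + 11 + 26 + 20 = 83
σ = (4, 3, 2, 1): 26 + 11 + 12 + 30 = 79
Optimal value attained by: σ = (4, 2, 3, 1).
Answer: det⊕(G) = 111; verdict: NONSINGULAR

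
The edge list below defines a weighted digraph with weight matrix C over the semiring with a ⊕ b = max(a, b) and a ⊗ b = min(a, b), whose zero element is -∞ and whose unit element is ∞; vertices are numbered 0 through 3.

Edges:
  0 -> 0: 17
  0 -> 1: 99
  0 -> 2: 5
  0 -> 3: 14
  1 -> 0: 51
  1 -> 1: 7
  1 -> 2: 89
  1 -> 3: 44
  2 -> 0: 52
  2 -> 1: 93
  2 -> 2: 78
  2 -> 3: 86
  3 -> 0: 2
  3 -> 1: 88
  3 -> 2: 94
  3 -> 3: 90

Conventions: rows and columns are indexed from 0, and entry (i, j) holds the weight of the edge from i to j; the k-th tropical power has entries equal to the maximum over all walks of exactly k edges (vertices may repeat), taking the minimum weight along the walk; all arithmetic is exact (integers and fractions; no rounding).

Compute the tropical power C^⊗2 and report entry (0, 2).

C^⊗2:
  [51, 17, 89, 44]
  [52, 89, 78, 86]
  [52, 86, 89, 86]
  [52, 93, 90, 90]
Key observation: the optimum is the walk 0->1->2, with weight 99 min 89 = 89.
Optimal value attained by: walk 0->1->2.
Answer: (C^⊗2)[0][2] = 89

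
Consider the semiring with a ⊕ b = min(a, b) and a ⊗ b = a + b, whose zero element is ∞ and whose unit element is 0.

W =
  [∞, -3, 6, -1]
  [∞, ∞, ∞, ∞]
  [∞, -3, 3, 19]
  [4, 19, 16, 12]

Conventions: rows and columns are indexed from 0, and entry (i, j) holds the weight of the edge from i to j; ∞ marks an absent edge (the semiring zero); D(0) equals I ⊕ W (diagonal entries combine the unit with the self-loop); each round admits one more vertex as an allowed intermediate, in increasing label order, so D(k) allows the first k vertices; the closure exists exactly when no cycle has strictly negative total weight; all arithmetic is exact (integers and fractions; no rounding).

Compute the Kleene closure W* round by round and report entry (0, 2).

D(0):
  [0, -3, 6, -1]
  [∞, 0, ∞, ∞]
  [∞, -3, 0, 19]
  [4, 19, 16, 0]
D(1):
  [0, -3, 6, -1]
  [∞, 0, ∞, ∞]
  [∞, -3, 0, 19]
  [4, 1, 10, 0]
D(2):
  [0, -3, 6, -1]
  [∞, 0, ∞, ∞]
  [∞, -3, 0, 19]
  [4, 1, 10, 0]
D(3):
  [0, -3, 6, -1]
  [∞, 0, ∞, ∞]
  [∞, -3, 0, 19]
  [4, 1, 10, 0]
D(4):
  [0, -3, 6, -1]
  [∞, 0, ∞, ∞]
  [23, -3, 0, 19]
  [4, 1, 10, 0]
Answer: W*[0][2] = 6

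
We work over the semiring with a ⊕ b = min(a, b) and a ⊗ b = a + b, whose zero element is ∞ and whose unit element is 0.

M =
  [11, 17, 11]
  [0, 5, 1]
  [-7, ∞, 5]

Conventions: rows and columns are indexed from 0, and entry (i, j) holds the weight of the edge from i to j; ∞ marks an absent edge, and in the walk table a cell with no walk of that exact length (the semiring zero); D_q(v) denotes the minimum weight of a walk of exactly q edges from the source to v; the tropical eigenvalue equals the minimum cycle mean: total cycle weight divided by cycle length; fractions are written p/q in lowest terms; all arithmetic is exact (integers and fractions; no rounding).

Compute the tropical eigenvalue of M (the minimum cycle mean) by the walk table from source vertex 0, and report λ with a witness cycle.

q=0: [0, ∞, ∞]
q=1: [11, 17, 11]
q=2: [4, 22, 16]
q=3: [9, 21, 15]
Optimal cycle mean attained by: cycle 0->2->0, total 11 + (-7), length 2.
Answer: λ = 2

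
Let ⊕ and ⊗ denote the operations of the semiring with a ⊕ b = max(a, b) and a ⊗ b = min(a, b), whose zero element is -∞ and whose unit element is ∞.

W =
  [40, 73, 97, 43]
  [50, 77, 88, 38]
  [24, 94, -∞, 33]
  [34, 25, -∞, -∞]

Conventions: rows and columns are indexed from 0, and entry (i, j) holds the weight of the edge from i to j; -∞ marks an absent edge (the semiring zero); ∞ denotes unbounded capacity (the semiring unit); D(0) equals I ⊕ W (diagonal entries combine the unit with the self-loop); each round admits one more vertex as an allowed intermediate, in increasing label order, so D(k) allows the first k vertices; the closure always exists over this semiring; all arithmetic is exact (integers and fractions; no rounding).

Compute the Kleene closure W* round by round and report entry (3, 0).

D(0):
  [∞, 73, 97, 43]
  [50, ∞, 88, 38]
  [24, 94, ∞, 33]
  [34, 25, -∞, ∞]
D(1):
  [∞, 73, 97, 43]
  [50, ∞, 88, 43]
  [24, 94, ∞, 33]
  [34, 34, 34, ∞]
D(2):
  [∞, 73, 97, 43]
  [50, ∞, 88, 43]
  [50, 94, ∞, 43]
  [34, 34, 34, ∞]
D(3):
  [∞, 94, 97, 43]
  [50, ∞, 88, 43]
  [50, 94, ∞, 43]
  [34, 34, 34, ∞]
D(4):
  [∞, 94, 97, 43]
  [50, ∞, 88, 43]
  [50, 94, ∞, 43]
  [34, 34, 34, ∞]
Answer: W*[3][0] = 34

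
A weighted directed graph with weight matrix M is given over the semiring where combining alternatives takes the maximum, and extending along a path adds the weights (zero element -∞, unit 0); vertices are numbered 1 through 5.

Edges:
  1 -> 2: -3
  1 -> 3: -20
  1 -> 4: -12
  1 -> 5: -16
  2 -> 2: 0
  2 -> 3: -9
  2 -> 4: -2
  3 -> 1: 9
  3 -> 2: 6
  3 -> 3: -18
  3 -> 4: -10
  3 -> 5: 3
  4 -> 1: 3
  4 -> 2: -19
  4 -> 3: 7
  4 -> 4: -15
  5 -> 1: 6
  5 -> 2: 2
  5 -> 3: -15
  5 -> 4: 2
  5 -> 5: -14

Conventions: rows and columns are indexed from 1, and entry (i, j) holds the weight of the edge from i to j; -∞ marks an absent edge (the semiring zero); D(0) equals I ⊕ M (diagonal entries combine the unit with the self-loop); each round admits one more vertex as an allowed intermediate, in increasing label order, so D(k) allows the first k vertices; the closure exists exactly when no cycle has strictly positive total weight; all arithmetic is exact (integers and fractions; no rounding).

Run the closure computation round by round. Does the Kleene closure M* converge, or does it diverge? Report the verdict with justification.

D(0):
  [0, -3, -20, -12, -16]
  [-∞, 0, -9, -2, -∞]
  [9, 6, 0, -10, 3]
  [3, -19, 7, 0, -∞]
  [6, 2, -15, 2, 0]
D(1):
  [0, -3, -20, -12, -16]
  [-∞, 0, -9, -2, -∞]
  [9, 6, 0, -3, 3]
  [3, 0, 7, 0, -13]
  [6, 3, -14, 2, 0]
D(2):
  [0, -3, -12, -5, -16]
  [-∞, 0, -9, -2, -∞]
  [9, 6, 0, 4, 3]
  [3, 0, 7, 0, -13]
  [6, 3, -6, 2, 0]
Detection: at round 3, diagonal entry (4, 4) turns strictly positive.
Key observation: the cycle 4->3->1->2->4 has total weight 7 + 9 + (-3) + (-2), which is strictly positive.
Answer: DIVERGES — positive cycle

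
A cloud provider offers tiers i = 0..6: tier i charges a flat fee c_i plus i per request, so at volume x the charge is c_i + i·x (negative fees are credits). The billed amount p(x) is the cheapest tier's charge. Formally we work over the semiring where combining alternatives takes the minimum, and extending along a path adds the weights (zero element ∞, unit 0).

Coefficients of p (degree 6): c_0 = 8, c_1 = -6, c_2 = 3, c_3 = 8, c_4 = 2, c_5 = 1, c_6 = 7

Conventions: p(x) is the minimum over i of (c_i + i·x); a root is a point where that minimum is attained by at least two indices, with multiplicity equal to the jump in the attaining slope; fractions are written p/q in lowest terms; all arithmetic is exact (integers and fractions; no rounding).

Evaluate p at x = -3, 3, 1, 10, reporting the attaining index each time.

p(-3) = min(8+0·(-3)=8, -6+1·(-3)=-9, 3+2·(-3)=-3, 8+3·(-3)=-1, 2+4·(-3)=-10, 1+5·(-3)=-14, 7+6·(-3)=-11) = -14 (attained by i=5)
p(3) = min(8+0·3=8, -6+1·3=-3, 3+2·3=9, 8+3·3=17, 2+4·3=14, 1+5·3=16, 7+6·3=25) = -3 (attained by i=1)
p(1) = min(8+0·1=8, -6+1·1=-5, 3+2·1=5, 8+3·1=11, 2+4·1=6, 1+5·1=6, 7+6·1=13) = -5 (attained by i=1)
p(10) = min(8+0·10=8, -6+1·10=4, 3+2·10=23, 8+3·10=38, 2+4·10=42, 1+5·10=51, 7+6·10=67) = 4 (attained by i=1)
Answer: p(-3) = -14; p(3) = -3; p(1) = -5; p(10) = 4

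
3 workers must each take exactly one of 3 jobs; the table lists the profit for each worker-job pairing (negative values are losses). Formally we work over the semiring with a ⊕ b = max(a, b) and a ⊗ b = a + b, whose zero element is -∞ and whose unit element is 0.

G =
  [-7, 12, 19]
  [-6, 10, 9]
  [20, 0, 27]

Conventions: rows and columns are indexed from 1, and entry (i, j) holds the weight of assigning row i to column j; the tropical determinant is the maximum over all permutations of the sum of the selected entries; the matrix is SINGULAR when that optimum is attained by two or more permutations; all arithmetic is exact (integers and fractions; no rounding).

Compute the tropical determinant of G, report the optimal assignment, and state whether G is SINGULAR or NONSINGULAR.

σ = (1, 2, 3): (-7) + 10 + 27 = 30
σ = (1, 3, 2): (-7) + 9 + 0 = 2
σ = (2, 1, 3): 12 + (-6) + 27 = 33
σ = (2, 3, 1): 12 + 9 + 20 = 41
σ = (3, 1, 2): 19 + (-6) + 0 = 13
σ = (3, 2, 1): 19 + 10 + 20 = 49
Optimal value attained by: σ = (3, 2, 1).
Answer: det⊕(G) = 49; verdict: NONSINGULAR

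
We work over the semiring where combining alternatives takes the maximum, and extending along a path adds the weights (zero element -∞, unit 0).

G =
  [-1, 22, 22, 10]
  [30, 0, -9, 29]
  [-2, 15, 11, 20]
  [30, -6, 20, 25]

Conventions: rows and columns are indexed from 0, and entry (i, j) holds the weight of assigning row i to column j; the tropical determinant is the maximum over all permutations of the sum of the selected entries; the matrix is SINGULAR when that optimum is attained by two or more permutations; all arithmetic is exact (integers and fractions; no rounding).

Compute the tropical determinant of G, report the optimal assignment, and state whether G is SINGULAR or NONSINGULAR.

σ = (0, 1, 2, 3): (-1) + 0 + 11 + 25 = 35
σ = (0, 1, 3, 2): (-1) + 0 + 20 + 20 = 39
σ = (0, 2, 1, 3): (-1) + (-9) + 15 + 25 = 30
σ = (0, 2, 3, 1): (-1) + (-9) + 20 + (-6) = 4
σ = (0, 3, 1, 2): (-1) + 29 + 15 + 20 = 63
σ = (0, 3, 2, 1): (-1) + 29 + 11 + (-6) = 33
σ = (1, 0, 2, 3): 22 + 30 + 11 + 25 = 88
σ = (1, 0, 3, 2): 22 + 30 + 20 + 20 = 92
σ = (1, 2, 0, 3): 22 + (-9) + (-2) + 25 = 36
σ = (1, 2, 3, 0): 22 + (-9) + 20 + 30 = 63
σ = (1, 3, 0, 2): 22 + 29 + (-2) + 20 = 69
σ = (1, 3, 2, 0): 22 + 29 + 11 + 30 = 92
σ = (2, 0, 1, 3): 22 + 30 + 15 + 25 = 92
σ = (2, 0, 3, 1): 22 + 30 + 20 + (-6) = 66
σ = (2, 1, 0, 3): 22 + 0 + (-2) + 25 = 45
σ = (2, 1, 3, 0): 22 + 0 + 20 + 30 = 72
σ = (2, 3, 0, 1): 22 + 29 + (-2) + (-6) = 43
σ = (2, 3, 1, 0): 22 + 29 + 15 + 30 = 96
σ = (3, 0, 1, 2): 10 + 30 + 15 + 20 = 75
σ = (3, 0, 2, 1): 10 + 30 + 11 + (-6) = 45
σ = (3, 1, 0, 2): 10 + 0 + (-2) + 20 = 28
σ = (3, 1, 2, 0): 10 + 0 + 11 + 30 = 51
σ = (3, 2, 0, 1): 10 + (-9) + (-2) + (-6) = -7
σ = (3, 2, 1, 0): 10 + (-9) + 15 + 30 = 46
Optimal value attained by: σ = (2, 3, 1, 0).
Answer: det⊕(G) = 96; verdict: NONSINGULAR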